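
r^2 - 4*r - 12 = (r - 6)*(r + 2)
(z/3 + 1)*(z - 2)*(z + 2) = z^3/3 + z^2 - 4*z/3 - 4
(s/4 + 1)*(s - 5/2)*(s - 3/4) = s^3/4 + 3*s^2/16 - 89*s/32 + 15/8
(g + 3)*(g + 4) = g^2 + 7*g + 12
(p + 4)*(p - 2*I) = p^2 + 4*p - 2*I*p - 8*I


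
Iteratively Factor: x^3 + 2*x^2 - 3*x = (x + 3)*(x^2 - x) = x*(x + 3)*(x - 1)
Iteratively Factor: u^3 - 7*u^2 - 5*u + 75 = (u - 5)*(u^2 - 2*u - 15) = (u - 5)*(u + 3)*(u - 5)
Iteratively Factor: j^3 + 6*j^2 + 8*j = (j + 2)*(j^2 + 4*j) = j*(j + 2)*(j + 4)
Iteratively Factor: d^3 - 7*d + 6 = (d - 2)*(d^2 + 2*d - 3) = (d - 2)*(d + 3)*(d - 1)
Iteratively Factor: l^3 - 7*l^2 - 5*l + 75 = (l - 5)*(l^2 - 2*l - 15) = (l - 5)^2*(l + 3)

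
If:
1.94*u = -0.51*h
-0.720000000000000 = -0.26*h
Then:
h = 2.77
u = -0.73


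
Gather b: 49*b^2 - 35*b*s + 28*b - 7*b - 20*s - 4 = 49*b^2 + b*(21 - 35*s) - 20*s - 4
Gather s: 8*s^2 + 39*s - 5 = 8*s^2 + 39*s - 5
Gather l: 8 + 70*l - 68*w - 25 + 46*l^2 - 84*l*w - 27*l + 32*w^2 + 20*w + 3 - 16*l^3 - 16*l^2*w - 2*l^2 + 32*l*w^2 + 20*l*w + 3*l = -16*l^3 + l^2*(44 - 16*w) + l*(32*w^2 - 64*w + 46) + 32*w^2 - 48*w - 14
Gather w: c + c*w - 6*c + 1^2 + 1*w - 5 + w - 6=-5*c + w*(c + 2) - 10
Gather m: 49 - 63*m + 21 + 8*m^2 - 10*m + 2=8*m^2 - 73*m + 72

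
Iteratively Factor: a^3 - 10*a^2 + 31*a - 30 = (a - 2)*(a^2 - 8*a + 15) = (a - 3)*(a - 2)*(a - 5)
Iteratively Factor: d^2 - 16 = (d + 4)*(d - 4)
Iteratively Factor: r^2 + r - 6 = (r + 3)*(r - 2)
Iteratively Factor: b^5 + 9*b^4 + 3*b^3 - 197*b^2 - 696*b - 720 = (b + 3)*(b^4 + 6*b^3 - 15*b^2 - 152*b - 240) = (b + 3)*(b + 4)*(b^3 + 2*b^2 - 23*b - 60) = (b + 3)*(b + 4)^2*(b^2 - 2*b - 15) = (b - 5)*(b + 3)*(b + 4)^2*(b + 3)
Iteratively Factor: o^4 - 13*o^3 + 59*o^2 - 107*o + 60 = (o - 4)*(o^3 - 9*o^2 + 23*o - 15) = (o - 5)*(o - 4)*(o^2 - 4*o + 3) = (o - 5)*(o - 4)*(o - 3)*(o - 1)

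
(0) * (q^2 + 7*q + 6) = 0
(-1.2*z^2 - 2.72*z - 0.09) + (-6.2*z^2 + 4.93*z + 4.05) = -7.4*z^2 + 2.21*z + 3.96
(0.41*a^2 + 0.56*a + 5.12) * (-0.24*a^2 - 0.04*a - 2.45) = -0.0984*a^4 - 0.1508*a^3 - 2.2557*a^2 - 1.5768*a - 12.544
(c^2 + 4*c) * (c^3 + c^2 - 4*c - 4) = c^5 + 5*c^4 - 20*c^2 - 16*c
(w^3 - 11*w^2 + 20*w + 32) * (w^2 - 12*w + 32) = w^5 - 23*w^4 + 184*w^3 - 560*w^2 + 256*w + 1024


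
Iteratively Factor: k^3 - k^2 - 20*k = (k)*(k^2 - k - 20) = k*(k + 4)*(k - 5)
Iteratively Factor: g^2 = (g)*(g)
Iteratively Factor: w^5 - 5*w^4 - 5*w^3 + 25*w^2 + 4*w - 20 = (w - 2)*(w^4 - 3*w^3 - 11*w^2 + 3*w + 10) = (w - 2)*(w + 1)*(w^3 - 4*w^2 - 7*w + 10) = (w - 5)*(w - 2)*(w + 1)*(w^2 + w - 2) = (w - 5)*(w - 2)*(w + 1)*(w + 2)*(w - 1)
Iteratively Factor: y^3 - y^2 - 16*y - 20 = (y + 2)*(y^2 - 3*y - 10) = (y + 2)^2*(y - 5)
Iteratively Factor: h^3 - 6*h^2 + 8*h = (h)*(h^2 - 6*h + 8) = h*(h - 2)*(h - 4)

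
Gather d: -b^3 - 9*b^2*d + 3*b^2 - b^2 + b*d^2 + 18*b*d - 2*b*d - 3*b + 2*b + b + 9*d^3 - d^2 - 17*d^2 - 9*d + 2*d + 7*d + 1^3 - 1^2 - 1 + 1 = -b^3 + 2*b^2 + 9*d^3 + d^2*(b - 18) + d*(-9*b^2 + 16*b)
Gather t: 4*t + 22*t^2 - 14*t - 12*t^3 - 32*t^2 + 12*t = -12*t^3 - 10*t^2 + 2*t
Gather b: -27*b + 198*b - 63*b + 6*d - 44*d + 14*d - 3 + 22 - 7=108*b - 24*d + 12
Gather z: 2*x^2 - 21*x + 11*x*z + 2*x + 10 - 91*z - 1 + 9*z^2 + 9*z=2*x^2 - 19*x + 9*z^2 + z*(11*x - 82) + 9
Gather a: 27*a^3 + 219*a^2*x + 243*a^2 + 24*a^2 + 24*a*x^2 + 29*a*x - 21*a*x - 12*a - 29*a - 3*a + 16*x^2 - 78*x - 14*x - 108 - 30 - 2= 27*a^3 + a^2*(219*x + 267) + a*(24*x^2 + 8*x - 44) + 16*x^2 - 92*x - 140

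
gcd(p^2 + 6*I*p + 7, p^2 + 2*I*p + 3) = p - I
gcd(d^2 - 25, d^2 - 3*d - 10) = d - 5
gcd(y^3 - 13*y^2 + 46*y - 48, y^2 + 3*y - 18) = y - 3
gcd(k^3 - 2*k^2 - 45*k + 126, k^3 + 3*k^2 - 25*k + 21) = k^2 + 4*k - 21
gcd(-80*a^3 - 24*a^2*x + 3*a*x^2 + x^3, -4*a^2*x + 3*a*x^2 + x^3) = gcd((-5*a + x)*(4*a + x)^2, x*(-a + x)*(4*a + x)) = 4*a + x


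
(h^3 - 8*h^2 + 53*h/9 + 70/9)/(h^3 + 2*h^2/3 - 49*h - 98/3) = (h - 5/3)/(h + 7)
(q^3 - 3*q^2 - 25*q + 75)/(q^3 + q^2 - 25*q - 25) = (q - 3)/(q + 1)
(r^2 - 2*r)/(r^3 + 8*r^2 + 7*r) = (r - 2)/(r^2 + 8*r + 7)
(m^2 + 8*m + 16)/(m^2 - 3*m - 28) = (m + 4)/(m - 7)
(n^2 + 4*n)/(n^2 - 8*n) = (n + 4)/(n - 8)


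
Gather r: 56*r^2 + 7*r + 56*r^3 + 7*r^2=56*r^3 + 63*r^2 + 7*r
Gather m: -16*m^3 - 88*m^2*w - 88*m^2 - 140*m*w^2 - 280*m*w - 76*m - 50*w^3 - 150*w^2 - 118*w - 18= -16*m^3 + m^2*(-88*w - 88) + m*(-140*w^2 - 280*w - 76) - 50*w^3 - 150*w^2 - 118*w - 18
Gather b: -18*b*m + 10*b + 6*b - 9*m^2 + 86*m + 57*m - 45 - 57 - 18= b*(16 - 18*m) - 9*m^2 + 143*m - 120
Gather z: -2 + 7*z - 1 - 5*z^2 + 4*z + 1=-5*z^2 + 11*z - 2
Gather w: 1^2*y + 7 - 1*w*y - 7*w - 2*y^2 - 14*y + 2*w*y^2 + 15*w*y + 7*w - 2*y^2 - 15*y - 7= w*(2*y^2 + 14*y) - 4*y^2 - 28*y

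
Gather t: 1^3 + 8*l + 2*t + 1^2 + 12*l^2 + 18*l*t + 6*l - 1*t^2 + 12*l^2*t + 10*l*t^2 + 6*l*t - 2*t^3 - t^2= 12*l^2 + 14*l - 2*t^3 + t^2*(10*l - 2) + t*(12*l^2 + 24*l + 2) + 2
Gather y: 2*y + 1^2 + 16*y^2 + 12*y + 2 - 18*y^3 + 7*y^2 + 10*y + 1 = -18*y^3 + 23*y^2 + 24*y + 4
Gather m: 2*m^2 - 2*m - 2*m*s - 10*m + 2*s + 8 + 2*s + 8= 2*m^2 + m*(-2*s - 12) + 4*s + 16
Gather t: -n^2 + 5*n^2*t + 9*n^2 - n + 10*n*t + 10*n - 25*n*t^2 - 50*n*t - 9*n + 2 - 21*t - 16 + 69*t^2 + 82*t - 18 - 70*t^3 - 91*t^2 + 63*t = 8*n^2 - 70*t^3 + t^2*(-25*n - 22) + t*(5*n^2 - 40*n + 124) - 32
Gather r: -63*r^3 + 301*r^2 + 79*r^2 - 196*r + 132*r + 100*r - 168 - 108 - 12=-63*r^3 + 380*r^2 + 36*r - 288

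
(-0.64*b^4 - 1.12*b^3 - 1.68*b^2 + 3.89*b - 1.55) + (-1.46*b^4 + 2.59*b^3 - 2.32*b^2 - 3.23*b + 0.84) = -2.1*b^4 + 1.47*b^3 - 4.0*b^2 + 0.66*b - 0.71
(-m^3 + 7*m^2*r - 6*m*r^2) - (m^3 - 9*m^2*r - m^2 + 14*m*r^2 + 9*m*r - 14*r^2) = -2*m^3 + 16*m^2*r + m^2 - 20*m*r^2 - 9*m*r + 14*r^2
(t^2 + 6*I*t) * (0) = 0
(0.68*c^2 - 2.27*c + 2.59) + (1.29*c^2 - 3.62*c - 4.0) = 1.97*c^2 - 5.89*c - 1.41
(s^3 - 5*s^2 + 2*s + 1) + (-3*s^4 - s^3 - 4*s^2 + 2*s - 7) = -3*s^4 - 9*s^2 + 4*s - 6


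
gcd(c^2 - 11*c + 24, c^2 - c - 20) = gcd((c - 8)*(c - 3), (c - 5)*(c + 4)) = 1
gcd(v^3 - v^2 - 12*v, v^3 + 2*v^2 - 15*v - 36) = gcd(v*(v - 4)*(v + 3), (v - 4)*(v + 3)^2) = v^2 - v - 12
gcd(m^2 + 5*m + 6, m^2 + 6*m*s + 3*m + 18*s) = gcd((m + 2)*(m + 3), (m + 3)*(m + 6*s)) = m + 3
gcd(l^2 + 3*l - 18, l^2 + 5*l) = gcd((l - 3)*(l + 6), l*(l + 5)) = 1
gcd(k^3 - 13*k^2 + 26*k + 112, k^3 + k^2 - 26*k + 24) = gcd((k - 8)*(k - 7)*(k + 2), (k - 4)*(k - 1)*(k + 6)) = 1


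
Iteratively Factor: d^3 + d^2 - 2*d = (d - 1)*(d^2 + 2*d) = (d - 1)*(d + 2)*(d)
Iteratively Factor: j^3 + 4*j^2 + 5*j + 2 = (j + 2)*(j^2 + 2*j + 1) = (j + 1)*(j + 2)*(j + 1)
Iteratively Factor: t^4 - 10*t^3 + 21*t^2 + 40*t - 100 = (t + 2)*(t^3 - 12*t^2 + 45*t - 50) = (t - 5)*(t + 2)*(t^2 - 7*t + 10) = (t - 5)*(t - 2)*(t + 2)*(t - 5)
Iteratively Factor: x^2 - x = (x)*(x - 1)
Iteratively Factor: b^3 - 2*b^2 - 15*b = (b + 3)*(b^2 - 5*b) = (b - 5)*(b + 3)*(b)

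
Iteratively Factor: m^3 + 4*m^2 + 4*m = (m)*(m^2 + 4*m + 4) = m*(m + 2)*(m + 2)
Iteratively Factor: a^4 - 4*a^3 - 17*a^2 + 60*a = (a - 5)*(a^3 + a^2 - 12*a) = (a - 5)*(a - 3)*(a^2 + 4*a) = (a - 5)*(a - 3)*(a + 4)*(a)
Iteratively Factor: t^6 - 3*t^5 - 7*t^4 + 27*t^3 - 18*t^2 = (t)*(t^5 - 3*t^4 - 7*t^3 + 27*t^2 - 18*t) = t^2*(t^4 - 3*t^3 - 7*t^2 + 27*t - 18) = t^2*(t + 3)*(t^3 - 6*t^2 + 11*t - 6) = t^2*(t - 3)*(t + 3)*(t^2 - 3*t + 2) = t^2*(t - 3)*(t - 2)*(t + 3)*(t - 1)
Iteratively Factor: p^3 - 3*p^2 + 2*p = (p)*(p^2 - 3*p + 2) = p*(p - 2)*(p - 1)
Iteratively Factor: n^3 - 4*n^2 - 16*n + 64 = (n - 4)*(n^2 - 16) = (n - 4)^2*(n + 4)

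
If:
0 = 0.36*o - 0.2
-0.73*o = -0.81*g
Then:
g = 0.50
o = 0.56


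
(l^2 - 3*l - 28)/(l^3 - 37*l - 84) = 1/(l + 3)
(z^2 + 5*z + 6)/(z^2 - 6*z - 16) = (z + 3)/(z - 8)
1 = 1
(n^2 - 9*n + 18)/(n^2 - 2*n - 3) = (n - 6)/(n + 1)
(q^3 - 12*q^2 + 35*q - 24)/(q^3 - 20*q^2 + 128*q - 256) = (q^2 - 4*q + 3)/(q^2 - 12*q + 32)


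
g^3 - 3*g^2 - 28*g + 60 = (g - 6)*(g - 2)*(g + 5)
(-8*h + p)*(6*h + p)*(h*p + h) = -48*h^3*p - 48*h^3 - 2*h^2*p^2 - 2*h^2*p + h*p^3 + h*p^2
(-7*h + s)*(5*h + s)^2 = -175*h^3 - 45*h^2*s + 3*h*s^2 + s^3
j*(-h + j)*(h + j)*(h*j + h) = -h^3*j^2 - h^3*j + h*j^4 + h*j^3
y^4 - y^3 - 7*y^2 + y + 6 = (y - 3)*(y - 1)*(y + 1)*(y + 2)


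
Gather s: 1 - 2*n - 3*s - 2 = -2*n - 3*s - 1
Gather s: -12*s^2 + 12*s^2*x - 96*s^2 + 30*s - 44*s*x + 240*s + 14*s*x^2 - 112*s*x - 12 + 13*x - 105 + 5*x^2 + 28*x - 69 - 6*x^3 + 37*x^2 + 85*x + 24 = s^2*(12*x - 108) + s*(14*x^2 - 156*x + 270) - 6*x^3 + 42*x^2 + 126*x - 162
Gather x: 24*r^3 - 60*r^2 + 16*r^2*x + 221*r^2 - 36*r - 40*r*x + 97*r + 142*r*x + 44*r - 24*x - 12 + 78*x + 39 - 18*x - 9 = 24*r^3 + 161*r^2 + 105*r + x*(16*r^2 + 102*r + 36) + 18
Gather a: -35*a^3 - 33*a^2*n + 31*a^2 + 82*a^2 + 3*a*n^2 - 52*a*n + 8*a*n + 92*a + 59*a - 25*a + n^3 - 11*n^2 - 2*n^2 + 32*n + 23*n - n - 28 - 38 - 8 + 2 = -35*a^3 + a^2*(113 - 33*n) + a*(3*n^2 - 44*n + 126) + n^3 - 13*n^2 + 54*n - 72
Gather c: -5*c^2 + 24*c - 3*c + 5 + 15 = -5*c^2 + 21*c + 20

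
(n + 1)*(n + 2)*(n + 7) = n^3 + 10*n^2 + 23*n + 14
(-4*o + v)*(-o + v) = 4*o^2 - 5*o*v + v^2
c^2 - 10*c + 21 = (c - 7)*(c - 3)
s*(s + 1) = s^2 + s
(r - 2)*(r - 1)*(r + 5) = r^3 + 2*r^2 - 13*r + 10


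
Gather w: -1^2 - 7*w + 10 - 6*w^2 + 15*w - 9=-6*w^2 + 8*w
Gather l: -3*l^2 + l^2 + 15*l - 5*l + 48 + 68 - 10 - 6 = -2*l^2 + 10*l + 100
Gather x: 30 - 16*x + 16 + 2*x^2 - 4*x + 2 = 2*x^2 - 20*x + 48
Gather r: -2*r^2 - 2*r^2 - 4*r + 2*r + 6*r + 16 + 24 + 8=-4*r^2 + 4*r + 48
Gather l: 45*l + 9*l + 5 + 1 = 54*l + 6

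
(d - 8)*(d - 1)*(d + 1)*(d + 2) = d^4 - 6*d^3 - 17*d^2 + 6*d + 16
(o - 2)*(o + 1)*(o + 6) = o^3 + 5*o^2 - 8*o - 12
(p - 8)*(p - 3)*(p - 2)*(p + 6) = p^4 - 7*p^3 - 32*p^2 + 228*p - 288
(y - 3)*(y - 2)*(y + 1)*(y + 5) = y^4 + y^3 - 19*y^2 + 11*y + 30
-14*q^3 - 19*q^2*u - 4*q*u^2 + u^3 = (-7*q + u)*(q + u)*(2*q + u)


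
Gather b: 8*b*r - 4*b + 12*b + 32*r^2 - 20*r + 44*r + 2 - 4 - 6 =b*(8*r + 8) + 32*r^2 + 24*r - 8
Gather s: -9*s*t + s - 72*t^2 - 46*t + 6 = s*(1 - 9*t) - 72*t^2 - 46*t + 6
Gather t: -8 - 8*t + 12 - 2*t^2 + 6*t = -2*t^2 - 2*t + 4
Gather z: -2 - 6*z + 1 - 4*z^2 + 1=-4*z^2 - 6*z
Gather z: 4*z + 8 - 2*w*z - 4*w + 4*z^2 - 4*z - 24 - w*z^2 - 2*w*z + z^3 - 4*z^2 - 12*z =-w*z^2 - 4*w + z^3 + z*(-4*w - 12) - 16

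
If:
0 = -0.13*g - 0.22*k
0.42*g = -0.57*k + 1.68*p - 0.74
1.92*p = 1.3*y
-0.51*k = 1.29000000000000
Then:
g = 4.28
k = -2.53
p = 0.65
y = 0.96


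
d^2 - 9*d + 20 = (d - 5)*(d - 4)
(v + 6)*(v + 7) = v^2 + 13*v + 42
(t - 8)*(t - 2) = t^2 - 10*t + 16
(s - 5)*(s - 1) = s^2 - 6*s + 5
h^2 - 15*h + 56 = (h - 8)*(h - 7)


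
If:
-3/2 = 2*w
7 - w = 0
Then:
No Solution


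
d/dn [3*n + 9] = 3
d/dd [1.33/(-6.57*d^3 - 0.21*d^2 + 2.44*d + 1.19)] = (26.2143*d^2 + 0.5586*d - 3.2452)/(6.57*d^3 + 0.21*d^2 - 2.44*d - 1.19)^2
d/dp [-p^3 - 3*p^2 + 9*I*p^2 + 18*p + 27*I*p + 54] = -3*p^2 + p*(-6 + 18*I) + 18 + 27*I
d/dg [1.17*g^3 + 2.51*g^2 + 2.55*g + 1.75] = 3.51*g^2 + 5.02*g + 2.55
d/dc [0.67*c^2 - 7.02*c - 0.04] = 1.34*c - 7.02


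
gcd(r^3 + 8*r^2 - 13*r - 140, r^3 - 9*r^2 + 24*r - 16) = r - 4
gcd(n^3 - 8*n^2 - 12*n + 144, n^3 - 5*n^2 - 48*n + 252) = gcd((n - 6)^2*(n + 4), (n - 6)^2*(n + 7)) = n^2 - 12*n + 36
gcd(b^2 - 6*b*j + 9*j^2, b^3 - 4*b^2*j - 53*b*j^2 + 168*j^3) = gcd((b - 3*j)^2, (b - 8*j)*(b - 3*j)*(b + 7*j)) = b - 3*j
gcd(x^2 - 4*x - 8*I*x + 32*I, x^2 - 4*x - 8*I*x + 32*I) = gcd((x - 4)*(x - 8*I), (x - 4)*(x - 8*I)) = x^2 + x*(-4 - 8*I) + 32*I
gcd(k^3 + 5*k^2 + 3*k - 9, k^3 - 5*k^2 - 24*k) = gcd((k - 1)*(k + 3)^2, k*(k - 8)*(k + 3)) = k + 3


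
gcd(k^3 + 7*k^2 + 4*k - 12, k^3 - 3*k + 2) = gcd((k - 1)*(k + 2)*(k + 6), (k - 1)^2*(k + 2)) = k^2 + k - 2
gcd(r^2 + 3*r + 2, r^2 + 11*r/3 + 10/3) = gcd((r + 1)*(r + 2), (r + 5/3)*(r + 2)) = r + 2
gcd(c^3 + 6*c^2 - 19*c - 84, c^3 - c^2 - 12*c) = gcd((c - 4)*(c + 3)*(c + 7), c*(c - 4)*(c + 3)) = c^2 - c - 12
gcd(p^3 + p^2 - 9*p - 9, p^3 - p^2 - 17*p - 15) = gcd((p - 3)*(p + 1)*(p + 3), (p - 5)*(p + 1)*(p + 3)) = p^2 + 4*p + 3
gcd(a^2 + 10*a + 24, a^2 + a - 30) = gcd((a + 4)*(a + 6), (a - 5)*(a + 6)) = a + 6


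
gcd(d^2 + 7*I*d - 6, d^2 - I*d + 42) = d + 6*I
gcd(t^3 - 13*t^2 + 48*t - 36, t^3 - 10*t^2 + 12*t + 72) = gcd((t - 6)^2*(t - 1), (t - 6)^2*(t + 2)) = t^2 - 12*t + 36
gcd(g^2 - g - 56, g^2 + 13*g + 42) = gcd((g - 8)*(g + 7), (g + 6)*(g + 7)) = g + 7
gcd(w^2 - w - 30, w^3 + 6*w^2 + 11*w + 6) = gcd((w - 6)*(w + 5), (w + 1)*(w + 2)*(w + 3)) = 1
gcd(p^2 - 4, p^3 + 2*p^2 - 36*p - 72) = p + 2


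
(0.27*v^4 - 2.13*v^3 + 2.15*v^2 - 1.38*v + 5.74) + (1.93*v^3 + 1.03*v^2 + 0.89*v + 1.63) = 0.27*v^4 - 0.2*v^3 + 3.18*v^2 - 0.49*v + 7.37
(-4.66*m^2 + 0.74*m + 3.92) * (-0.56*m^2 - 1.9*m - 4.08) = 2.6096*m^4 + 8.4396*m^3 + 15.4116*m^2 - 10.4672*m - 15.9936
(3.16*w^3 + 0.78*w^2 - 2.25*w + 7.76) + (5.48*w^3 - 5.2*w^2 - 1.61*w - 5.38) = 8.64*w^3 - 4.42*w^2 - 3.86*w + 2.38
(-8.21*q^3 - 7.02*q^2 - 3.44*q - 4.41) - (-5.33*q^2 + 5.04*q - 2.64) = -8.21*q^3 - 1.69*q^2 - 8.48*q - 1.77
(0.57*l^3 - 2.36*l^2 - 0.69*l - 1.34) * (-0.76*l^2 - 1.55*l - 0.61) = -0.4332*l^5 + 0.9101*l^4 + 3.8347*l^3 + 3.5275*l^2 + 2.4979*l + 0.8174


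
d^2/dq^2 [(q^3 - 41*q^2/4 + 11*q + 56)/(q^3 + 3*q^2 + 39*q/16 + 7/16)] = 8*(-212*q^3 + 1524*q^2 + 2064*q + 733)/(64*q^6 + 240*q^5 + 348*q^4 + 245*q^3 + 87*q^2 + 15*q + 1)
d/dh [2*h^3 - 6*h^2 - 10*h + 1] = 6*h^2 - 12*h - 10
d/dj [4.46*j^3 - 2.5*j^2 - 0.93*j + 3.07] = 13.38*j^2 - 5.0*j - 0.93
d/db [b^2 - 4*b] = 2*b - 4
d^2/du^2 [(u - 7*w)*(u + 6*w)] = 2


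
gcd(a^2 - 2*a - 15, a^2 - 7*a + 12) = 1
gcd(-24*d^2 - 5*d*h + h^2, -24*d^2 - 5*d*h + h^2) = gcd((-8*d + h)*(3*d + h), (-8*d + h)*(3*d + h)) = 24*d^2 + 5*d*h - h^2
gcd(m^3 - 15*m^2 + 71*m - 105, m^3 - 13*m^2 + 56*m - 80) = m - 5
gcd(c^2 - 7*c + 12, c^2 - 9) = c - 3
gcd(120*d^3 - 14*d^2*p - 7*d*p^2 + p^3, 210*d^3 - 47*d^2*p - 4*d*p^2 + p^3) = 30*d^2 - 11*d*p + p^2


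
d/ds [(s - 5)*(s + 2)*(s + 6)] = 3*s^2 + 6*s - 28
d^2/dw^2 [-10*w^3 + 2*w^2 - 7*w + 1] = 4 - 60*w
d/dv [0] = 0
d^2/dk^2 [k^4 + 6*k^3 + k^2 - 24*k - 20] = 12*k^2 + 36*k + 2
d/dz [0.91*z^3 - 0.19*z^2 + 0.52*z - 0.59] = 2.73*z^2 - 0.38*z + 0.52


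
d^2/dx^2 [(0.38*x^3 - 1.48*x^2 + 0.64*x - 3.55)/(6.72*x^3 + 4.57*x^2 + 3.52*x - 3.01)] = (-157.008768*x^6 + 119.476224*x^5 - 1503.5328*x^4 - 2099.516484*x^3 - 939.649866*x^2 - 700.000764*x - 198.89335)/(303.464448*x^9 + 619.121664*x^8 + 897.912288*x^7 + 336.267289*x^6 - 84.294816*x^5 - 445.916727*x^4 - 64.25456*x^3 + 12.328659*x^2 + 95.674656*x - 27.270901)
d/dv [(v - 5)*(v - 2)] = 2*v - 7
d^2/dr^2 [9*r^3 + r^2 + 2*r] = 54*r + 2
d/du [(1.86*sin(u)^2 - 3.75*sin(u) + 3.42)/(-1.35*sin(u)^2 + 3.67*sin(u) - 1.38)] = (1.7637*sin(u)^2 + 4.1004*sin(u) - 7.3764)*cos(u)/(1.8225*sin(u)^4 - 9.909*sin(u)^3 + 17.1949*sin(u)^2 - 10.1292*sin(u) + 1.9044)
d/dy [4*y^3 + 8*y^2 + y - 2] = 12*y^2 + 16*y + 1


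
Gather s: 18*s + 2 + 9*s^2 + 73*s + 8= 9*s^2 + 91*s + 10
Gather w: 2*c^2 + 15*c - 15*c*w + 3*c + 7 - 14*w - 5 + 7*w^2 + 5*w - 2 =2*c^2 + 18*c + 7*w^2 + w*(-15*c - 9)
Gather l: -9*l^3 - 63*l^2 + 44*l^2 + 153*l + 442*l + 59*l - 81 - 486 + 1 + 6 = -9*l^3 - 19*l^2 + 654*l - 560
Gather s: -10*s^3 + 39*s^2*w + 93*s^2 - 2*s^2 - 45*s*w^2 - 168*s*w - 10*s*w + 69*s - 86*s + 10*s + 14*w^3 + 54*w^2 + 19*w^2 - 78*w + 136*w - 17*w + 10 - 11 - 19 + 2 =-10*s^3 + s^2*(39*w + 91) + s*(-45*w^2 - 178*w - 7) + 14*w^3 + 73*w^2 + 41*w - 18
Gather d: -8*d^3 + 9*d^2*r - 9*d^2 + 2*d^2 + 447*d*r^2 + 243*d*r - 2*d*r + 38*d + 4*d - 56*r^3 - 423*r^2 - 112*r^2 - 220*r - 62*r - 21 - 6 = -8*d^3 + d^2*(9*r - 7) + d*(447*r^2 + 241*r + 42) - 56*r^3 - 535*r^2 - 282*r - 27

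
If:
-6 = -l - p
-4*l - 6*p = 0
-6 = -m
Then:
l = 18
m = 6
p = -12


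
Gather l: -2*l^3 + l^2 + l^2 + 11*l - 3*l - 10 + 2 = -2*l^3 + 2*l^2 + 8*l - 8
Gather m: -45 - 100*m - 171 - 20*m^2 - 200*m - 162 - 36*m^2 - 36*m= -56*m^2 - 336*m - 378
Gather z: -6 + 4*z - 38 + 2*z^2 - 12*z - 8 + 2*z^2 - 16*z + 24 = 4*z^2 - 24*z - 28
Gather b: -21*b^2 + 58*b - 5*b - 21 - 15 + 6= -21*b^2 + 53*b - 30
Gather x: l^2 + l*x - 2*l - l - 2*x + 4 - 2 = l^2 - 3*l + x*(l - 2) + 2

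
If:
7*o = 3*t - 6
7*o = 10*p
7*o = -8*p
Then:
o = 0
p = 0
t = 2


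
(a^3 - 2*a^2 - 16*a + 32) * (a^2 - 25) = a^5 - 2*a^4 - 41*a^3 + 82*a^2 + 400*a - 800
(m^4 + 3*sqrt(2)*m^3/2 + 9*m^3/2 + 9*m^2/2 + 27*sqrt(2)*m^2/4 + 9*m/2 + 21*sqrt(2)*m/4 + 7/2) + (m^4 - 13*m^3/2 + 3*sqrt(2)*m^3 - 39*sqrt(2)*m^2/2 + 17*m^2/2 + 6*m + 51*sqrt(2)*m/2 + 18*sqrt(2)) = 2*m^4 - 2*m^3 + 9*sqrt(2)*m^3/2 - 51*sqrt(2)*m^2/4 + 13*m^2 + 21*m/2 + 123*sqrt(2)*m/4 + 7/2 + 18*sqrt(2)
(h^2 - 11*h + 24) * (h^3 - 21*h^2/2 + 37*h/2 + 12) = h^5 - 43*h^4/2 + 158*h^3 - 887*h^2/2 + 312*h + 288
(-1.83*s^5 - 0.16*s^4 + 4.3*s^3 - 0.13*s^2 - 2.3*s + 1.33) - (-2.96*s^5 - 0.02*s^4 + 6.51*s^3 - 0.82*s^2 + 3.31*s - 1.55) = 1.13*s^5 - 0.14*s^4 - 2.21*s^3 + 0.69*s^2 - 5.61*s + 2.88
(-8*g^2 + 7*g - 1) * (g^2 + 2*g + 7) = -8*g^4 - 9*g^3 - 43*g^2 + 47*g - 7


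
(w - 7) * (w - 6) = w^2 - 13*w + 42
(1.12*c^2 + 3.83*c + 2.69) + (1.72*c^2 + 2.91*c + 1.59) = 2.84*c^2 + 6.74*c + 4.28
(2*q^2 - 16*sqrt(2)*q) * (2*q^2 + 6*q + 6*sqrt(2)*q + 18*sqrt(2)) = 4*q^4 - 20*sqrt(2)*q^3 + 12*q^3 - 192*q^2 - 60*sqrt(2)*q^2 - 576*q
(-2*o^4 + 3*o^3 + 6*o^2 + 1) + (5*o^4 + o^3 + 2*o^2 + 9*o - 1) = 3*o^4 + 4*o^3 + 8*o^2 + 9*o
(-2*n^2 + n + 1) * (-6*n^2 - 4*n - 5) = 12*n^4 + 2*n^3 - 9*n - 5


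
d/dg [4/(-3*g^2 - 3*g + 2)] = 12*(2*g + 1)/(3*g^2 + 3*g - 2)^2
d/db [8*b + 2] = 8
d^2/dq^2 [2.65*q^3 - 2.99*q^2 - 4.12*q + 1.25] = 15.9*q - 5.98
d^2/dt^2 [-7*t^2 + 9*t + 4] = -14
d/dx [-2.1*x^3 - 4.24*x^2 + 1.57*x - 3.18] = -6.3*x^2 - 8.48*x + 1.57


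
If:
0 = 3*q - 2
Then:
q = 2/3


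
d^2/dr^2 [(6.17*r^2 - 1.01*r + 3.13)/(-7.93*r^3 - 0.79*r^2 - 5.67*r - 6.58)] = (-775.999666000001*r^6 + 381.082494*r^5 - 659.4588*r^4 + 4159.230178*r^3 - 1296.10458*r^2 + 864.306786*r - 778.35233)/(498.677257*r^9 + 149.037213*r^8 + 1084.519488*r^7 + 1454.966059*r^6 + 1022.768628*r^5 + 1863.655815*r^4 + 1389.148383*r^3 + 737.231754*r^2 + 736.471764*r + 284.890312)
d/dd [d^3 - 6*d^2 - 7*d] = 3*d^2 - 12*d - 7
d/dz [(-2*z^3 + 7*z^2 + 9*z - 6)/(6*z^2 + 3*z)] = (-4*z^4 - 4*z^3 - 11*z^2 + 24*z + 6)/(3*z^2*(4*z^2 + 4*z + 1))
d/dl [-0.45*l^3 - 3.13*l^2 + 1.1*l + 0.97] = -1.35*l^2 - 6.26*l + 1.1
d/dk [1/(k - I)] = -1/(k - I)^2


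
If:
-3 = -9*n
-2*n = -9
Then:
No Solution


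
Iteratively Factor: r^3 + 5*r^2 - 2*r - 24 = (r + 4)*(r^2 + r - 6) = (r - 2)*(r + 4)*(r + 3)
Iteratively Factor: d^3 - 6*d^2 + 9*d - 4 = (d - 1)*(d^2 - 5*d + 4) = (d - 4)*(d - 1)*(d - 1)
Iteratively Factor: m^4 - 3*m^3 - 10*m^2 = (m - 5)*(m^3 + 2*m^2) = m*(m - 5)*(m^2 + 2*m) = m^2*(m - 5)*(m + 2)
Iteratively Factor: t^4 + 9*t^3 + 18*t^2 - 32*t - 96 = (t - 2)*(t^3 + 11*t^2 + 40*t + 48) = (t - 2)*(t + 3)*(t^2 + 8*t + 16) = (t - 2)*(t + 3)*(t + 4)*(t + 4)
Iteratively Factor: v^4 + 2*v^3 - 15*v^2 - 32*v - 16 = (v + 1)*(v^3 + v^2 - 16*v - 16) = (v + 1)*(v + 4)*(v^2 - 3*v - 4) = (v + 1)^2*(v + 4)*(v - 4)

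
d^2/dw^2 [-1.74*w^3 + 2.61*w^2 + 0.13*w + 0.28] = 5.22 - 10.44*w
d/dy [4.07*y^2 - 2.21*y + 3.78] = 8.14*y - 2.21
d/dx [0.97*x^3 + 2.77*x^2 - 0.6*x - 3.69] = 2.91*x^2 + 5.54*x - 0.6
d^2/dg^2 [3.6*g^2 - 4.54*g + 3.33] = 7.20000000000000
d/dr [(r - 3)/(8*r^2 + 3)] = (8*r^2 - 16*r*(r - 3) + 3)/(8*r^2 + 3)^2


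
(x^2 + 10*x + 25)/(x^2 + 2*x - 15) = (x + 5)/(x - 3)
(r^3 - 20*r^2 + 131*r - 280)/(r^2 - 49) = (r^2 - 13*r + 40)/(r + 7)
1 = 1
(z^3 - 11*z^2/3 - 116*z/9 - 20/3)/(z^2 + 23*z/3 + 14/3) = (z^2 - 13*z/3 - 10)/(z + 7)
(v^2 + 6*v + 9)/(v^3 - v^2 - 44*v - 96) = (v + 3)/(v^2 - 4*v - 32)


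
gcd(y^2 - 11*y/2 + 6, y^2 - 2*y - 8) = y - 4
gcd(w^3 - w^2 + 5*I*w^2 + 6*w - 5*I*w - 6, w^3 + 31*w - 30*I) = w^2 + 5*I*w + 6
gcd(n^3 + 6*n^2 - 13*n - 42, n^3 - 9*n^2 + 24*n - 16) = 1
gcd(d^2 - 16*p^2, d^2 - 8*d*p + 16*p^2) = -d + 4*p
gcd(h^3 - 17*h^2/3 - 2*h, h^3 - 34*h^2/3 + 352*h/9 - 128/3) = h - 6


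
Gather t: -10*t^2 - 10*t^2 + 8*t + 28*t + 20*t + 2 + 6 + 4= -20*t^2 + 56*t + 12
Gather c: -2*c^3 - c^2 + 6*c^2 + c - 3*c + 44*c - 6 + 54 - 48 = -2*c^3 + 5*c^2 + 42*c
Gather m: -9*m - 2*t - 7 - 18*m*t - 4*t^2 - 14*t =m*(-18*t - 9) - 4*t^2 - 16*t - 7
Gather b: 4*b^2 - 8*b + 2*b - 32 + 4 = 4*b^2 - 6*b - 28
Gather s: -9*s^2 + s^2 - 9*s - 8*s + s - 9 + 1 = -8*s^2 - 16*s - 8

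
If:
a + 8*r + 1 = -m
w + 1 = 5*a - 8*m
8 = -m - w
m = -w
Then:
No Solution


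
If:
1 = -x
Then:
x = -1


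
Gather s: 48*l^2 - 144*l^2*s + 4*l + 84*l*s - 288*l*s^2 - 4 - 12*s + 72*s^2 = 48*l^2 + 4*l + s^2*(72 - 288*l) + s*(-144*l^2 + 84*l - 12) - 4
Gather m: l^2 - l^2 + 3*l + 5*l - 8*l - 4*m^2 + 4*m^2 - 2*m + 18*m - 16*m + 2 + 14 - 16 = 0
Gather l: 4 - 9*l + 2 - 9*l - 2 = 4 - 18*l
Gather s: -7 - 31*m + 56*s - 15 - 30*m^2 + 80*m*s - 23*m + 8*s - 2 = -30*m^2 - 54*m + s*(80*m + 64) - 24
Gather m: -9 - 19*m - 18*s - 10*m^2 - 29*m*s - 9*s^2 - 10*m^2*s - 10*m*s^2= m^2*(-10*s - 10) + m*(-10*s^2 - 29*s - 19) - 9*s^2 - 18*s - 9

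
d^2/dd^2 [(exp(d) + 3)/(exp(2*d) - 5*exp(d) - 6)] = (exp(4*d) + 17*exp(3*d) - 9*exp(2*d) + 117*exp(d) - 54)*exp(d)/(exp(6*d) - 15*exp(5*d) + 57*exp(4*d) + 55*exp(3*d) - 342*exp(2*d) - 540*exp(d) - 216)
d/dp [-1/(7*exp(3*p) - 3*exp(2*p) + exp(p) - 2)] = (21*exp(2*p) - 6*exp(p) + 1)*exp(p)/(7*exp(3*p) - 3*exp(2*p) + exp(p) - 2)^2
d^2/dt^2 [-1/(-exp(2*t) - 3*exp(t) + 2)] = (2*(2*exp(t) + 3)^2*exp(t) - (4*exp(t) + 3)*(exp(2*t) + 3*exp(t) - 2))*exp(t)/(exp(2*t) + 3*exp(t) - 2)^3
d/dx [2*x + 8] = 2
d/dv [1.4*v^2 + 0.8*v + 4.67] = 2.8*v + 0.8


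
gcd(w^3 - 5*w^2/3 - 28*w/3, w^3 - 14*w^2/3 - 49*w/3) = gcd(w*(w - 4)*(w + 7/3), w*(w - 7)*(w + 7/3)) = w^2 + 7*w/3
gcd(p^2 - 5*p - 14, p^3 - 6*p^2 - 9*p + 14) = p^2 - 5*p - 14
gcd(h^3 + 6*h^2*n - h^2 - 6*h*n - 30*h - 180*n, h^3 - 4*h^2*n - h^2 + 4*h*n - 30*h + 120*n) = h^2 - h - 30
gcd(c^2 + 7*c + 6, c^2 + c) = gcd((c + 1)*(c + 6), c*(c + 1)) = c + 1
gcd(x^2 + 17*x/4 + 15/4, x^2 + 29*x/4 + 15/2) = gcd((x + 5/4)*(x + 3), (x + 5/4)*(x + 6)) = x + 5/4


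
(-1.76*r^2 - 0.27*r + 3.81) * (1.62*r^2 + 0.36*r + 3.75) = -2.8512*r^4 - 1.071*r^3 - 0.524999999999999*r^2 + 0.3591*r + 14.2875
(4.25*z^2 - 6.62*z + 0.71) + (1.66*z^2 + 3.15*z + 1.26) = 5.91*z^2 - 3.47*z + 1.97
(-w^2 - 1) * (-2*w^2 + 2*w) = 2*w^4 - 2*w^3 + 2*w^2 - 2*w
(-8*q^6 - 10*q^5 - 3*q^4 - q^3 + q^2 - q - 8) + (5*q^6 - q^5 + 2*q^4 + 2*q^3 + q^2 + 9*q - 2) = -3*q^6 - 11*q^5 - q^4 + q^3 + 2*q^2 + 8*q - 10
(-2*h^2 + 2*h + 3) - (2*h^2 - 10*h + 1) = -4*h^2 + 12*h + 2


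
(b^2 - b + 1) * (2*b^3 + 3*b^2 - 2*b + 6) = 2*b^5 + b^4 - 3*b^3 + 11*b^2 - 8*b + 6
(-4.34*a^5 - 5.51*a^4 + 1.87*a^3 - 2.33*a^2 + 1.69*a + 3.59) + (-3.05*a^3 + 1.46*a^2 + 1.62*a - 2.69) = -4.34*a^5 - 5.51*a^4 - 1.18*a^3 - 0.87*a^2 + 3.31*a + 0.9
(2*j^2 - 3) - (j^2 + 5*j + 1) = j^2 - 5*j - 4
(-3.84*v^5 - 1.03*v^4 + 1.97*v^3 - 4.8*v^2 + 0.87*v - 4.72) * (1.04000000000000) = -3.9936*v^5 - 1.0712*v^4 + 2.0488*v^3 - 4.992*v^2 + 0.9048*v - 4.9088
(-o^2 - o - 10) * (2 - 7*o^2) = 7*o^4 + 7*o^3 + 68*o^2 - 2*o - 20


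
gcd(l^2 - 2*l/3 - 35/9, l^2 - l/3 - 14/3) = l - 7/3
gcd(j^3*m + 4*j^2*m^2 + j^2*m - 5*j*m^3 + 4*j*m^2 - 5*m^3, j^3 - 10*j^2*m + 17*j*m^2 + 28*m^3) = 1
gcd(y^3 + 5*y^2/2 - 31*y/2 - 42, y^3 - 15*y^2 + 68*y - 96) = y - 4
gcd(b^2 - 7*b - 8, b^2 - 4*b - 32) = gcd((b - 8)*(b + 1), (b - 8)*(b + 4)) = b - 8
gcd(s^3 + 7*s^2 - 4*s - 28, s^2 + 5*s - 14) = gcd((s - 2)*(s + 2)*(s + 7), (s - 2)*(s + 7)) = s^2 + 5*s - 14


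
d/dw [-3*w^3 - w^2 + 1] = w*(-9*w - 2)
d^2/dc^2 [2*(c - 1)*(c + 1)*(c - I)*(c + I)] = 24*c^2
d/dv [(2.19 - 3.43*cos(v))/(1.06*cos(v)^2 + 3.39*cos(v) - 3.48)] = (-3.6358*cos(v)^2 + 4.6428*cos(v) - 4.5123)*sin(v)/(1.1236*cos(v)^4 + 7.1868*cos(v)^3 + 4.1145*cos(v)^2 - 23.5944*cos(v) + 12.1104)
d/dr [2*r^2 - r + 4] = 4*r - 1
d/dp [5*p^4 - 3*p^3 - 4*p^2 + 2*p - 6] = 20*p^3 - 9*p^2 - 8*p + 2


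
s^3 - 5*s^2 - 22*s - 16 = (s - 8)*(s + 1)*(s + 2)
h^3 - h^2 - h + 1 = (h - 1)^2*(h + 1)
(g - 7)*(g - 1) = g^2 - 8*g + 7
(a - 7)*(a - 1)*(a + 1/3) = a^3 - 23*a^2/3 + 13*a/3 + 7/3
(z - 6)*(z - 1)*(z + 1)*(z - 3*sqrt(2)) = z^4 - 6*z^3 - 3*sqrt(2)*z^3 - z^2 + 18*sqrt(2)*z^2 + 3*sqrt(2)*z + 6*z - 18*sqrt(2)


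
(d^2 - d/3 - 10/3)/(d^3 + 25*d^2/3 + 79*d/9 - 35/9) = 3*(d - 2)/(3*d^2 + 20*d - 7)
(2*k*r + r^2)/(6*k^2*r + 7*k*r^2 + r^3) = (2*k + r)/(6*k^2 + 7*k*r + r^2)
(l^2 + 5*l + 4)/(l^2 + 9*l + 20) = (l + 1)/(l + 5)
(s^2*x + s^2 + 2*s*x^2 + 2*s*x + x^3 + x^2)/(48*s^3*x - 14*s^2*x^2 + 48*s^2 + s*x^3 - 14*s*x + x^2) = (s^2*x + s^2 + 2*s*x^2 + 2*s*x + x^3 + x^2)/(48*s^3*x - 14*s^2*x^2 + 48*s^2 + s*x^3 - 14*s*x + x^2)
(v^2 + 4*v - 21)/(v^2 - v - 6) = (v + 7)/(v + 2)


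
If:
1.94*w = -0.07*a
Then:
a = -27.7142857142857*w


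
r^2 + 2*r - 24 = (r - 4)*(r + 6)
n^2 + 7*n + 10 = (n + 2)*(n + 5)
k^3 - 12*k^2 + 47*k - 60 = (k - 5)*(k - 4)*(k - 3)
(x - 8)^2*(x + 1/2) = x^3 - 31*x^2/2 + 56*x + 32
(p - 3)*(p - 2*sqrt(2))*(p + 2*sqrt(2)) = p^3 - 3*p^2 - 8*p + 24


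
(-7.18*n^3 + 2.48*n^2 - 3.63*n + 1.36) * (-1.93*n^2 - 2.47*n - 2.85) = 13.8574*n^5 + 12.9482*n^4 + 21.3433*n^3 - 0.7267*n^2 + 6.9863*n - 3.876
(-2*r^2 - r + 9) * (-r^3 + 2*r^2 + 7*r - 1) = 2*r^5 - 3*r^4 - 25*r^3 + 13*r^2 + 64*r - 9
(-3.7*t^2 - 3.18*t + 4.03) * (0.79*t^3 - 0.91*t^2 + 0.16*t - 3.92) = -2.923*t^5 + 0.8548*t^4 + 5.4855*t^3 + 10.3279*t^2 + 13.1104*t - 15.7976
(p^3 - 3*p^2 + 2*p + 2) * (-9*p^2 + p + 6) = -9*p^5 + 28*p^4 - 15*p^3 - 34*p^2 + 14*p + 12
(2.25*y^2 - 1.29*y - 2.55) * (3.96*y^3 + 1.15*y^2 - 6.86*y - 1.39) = 8.91*y^5 - 2.5209*y^4 - 27.0165*y^3 + 2.7894*y^2 + 19.2861*y + 3.5445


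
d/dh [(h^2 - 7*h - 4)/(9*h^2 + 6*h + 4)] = (69*h^2 + 80*h - 4)/(81*h^4 + 108*h^3 + 108*h^2 + 48*h + 16)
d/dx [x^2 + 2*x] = 2*x + 2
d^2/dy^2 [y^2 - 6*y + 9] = 2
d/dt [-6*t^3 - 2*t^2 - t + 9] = -18*t^2 - 4*t - 1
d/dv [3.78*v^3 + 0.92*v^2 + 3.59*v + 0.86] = 11.34*v^2 + 1.84*v + 3.59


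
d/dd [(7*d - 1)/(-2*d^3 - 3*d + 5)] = (-14*d^3 - 21*d + 3*(7*d - 1)*(2*d^2 + 1) + 35)/(2*d^3 + 3*d - 5)^2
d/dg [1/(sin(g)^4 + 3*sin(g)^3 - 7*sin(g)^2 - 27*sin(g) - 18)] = (-4*sin(g)^3 - 9*sin(g)^2 + 14*sin(g) + 27)*cos(g)/((sin(g) - 3)^2*(sin(g) + 1)^2*(sin(g) + 2)^2*(sin(g) + 3)^2)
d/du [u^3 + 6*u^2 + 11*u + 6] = 3*u^2 + 12*u + 11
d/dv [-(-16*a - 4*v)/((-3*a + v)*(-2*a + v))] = 4*(26*a^2 - 8*a*v - v^2)/(36*a^4 - 60*a^3*v + 37*a^2*v^2 - 10*a*v^3 + v^4)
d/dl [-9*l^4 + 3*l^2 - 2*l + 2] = -36*l^3 + 6*l - 2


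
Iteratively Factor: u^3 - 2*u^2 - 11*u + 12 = (u + 3)*(u^2 - 5*u + 4) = (u - 1)*(u + 3)*(u - 4)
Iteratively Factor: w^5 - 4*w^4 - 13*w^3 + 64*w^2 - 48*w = (w - 3)*(w^4 - w^3 - 16*w^2 + 16*w) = (w - 4)*(w - 3)*(w^3 + 3*w^2 - 4*w) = (w - 4)*(w - 3)*(w + 4)*(w^2 - w) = w*(w - 4)*(w - 3)*(w + 4)*(w - 1)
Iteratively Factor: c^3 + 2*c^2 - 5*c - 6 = (c + 1)*(c^2 + c - 6) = (c - 2)*(c + 1)*(c + 3)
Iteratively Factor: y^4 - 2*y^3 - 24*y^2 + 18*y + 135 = (y + 3)*(y^3 - 5*y^2 - 9*y + 45) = (y + 3)^2*(y^2 - 8*y + 15) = (y - 3)*(y + 3)^2*(y - 5)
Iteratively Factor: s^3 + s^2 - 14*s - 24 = (s - 4)*(s^2 + 5*s + 6) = (s - 4)*(s + 2)*(s + 3)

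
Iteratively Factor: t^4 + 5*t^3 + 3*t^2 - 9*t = (t)*(t^3 + 5*t^2 + 3*t - 9) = t*(t - 1)*(t^2 + 6*t + 9) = t*(t - 1)*(t + 3)*(t + 3)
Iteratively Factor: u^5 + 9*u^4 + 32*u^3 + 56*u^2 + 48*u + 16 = (u + 2)*(u^4 + 7*u^3 + 18*u^2 + 20*u + 8) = (u + 2)^2*(u^3 + 5*u^2 + 8*u + 4) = (u + 2)^3*(u^2 + 3*u + 2) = (u + 2)^4*(u + 1)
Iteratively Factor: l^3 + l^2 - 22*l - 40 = (l + 4)*(l^2 - 3*l - 10) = (l - 5)*(l + 4)*(l + 2)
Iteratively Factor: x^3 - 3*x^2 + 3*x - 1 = (x - 1)*(x^2 - 2*x + 1) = (x - 1)^2*(x - 1)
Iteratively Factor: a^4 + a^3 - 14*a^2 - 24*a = (a - 4)*(a^3 + 5*a^2 + 6*a) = a*(a - 4)*(a^2 + 5*a + 6) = a*(a - 4)*(a + 3)*(a + 2)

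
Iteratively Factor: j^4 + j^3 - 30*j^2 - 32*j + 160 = (j - 5)*(j^3 + 6*j^2 - 32) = (j - 5)*(j - 2)*(j^2 + 8*j + 16) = (j - 5)*(j - 2)*(j + 4)*(j + 4)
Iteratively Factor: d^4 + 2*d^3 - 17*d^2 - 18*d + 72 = (d + 3)*(d^3 - d^2 - 14*d + 24) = (d - 3)*(d + 3)*(d^2 + 2*d - 8) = (d - 3)*(d - 2)*(d + 3)*(d + 4)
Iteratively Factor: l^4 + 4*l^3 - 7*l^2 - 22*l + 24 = (l + 3)*(l^3 + l^2 - 10*l + 8) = (l - 1)*(l + 3)*(l^2 + 2*l - 8) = (l - 2)*(l - 1)*(l + 3)*(l + 4)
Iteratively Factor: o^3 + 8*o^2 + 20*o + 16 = (o + 2)*(o^2 + 6*o + 8) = (o + 2)*(o + 4)*(o + 2)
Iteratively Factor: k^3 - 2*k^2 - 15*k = (k)*(k^2 - 2*k - 15) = k*(k + 3)*(k - 5)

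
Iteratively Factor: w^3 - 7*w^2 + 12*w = (w)*(w^2 - 7*w + 12) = w*(w - 3)*(w - 4)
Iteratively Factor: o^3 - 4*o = (o)*(o^2 - 4) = o*(o - 2)*(o + 2)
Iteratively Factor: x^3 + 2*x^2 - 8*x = (x + 4)*(x^2 - 2*x) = x*(x + 4)*(x - 2)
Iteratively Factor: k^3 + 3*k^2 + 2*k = (k + 2)*(k^2 + k) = k*(k + 2)*(k + 1)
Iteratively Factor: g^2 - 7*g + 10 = (g - 2)*(g - 5)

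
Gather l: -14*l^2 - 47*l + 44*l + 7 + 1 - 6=-14*l^2 - 3*l + 2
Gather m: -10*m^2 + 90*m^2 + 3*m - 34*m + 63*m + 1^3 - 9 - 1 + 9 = 80*m^2 + 32*m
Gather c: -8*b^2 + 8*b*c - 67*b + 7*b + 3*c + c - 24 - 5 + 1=-8*b^2 - 60*b + c*(8*b + 4) - 28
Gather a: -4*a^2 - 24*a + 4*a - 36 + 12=-4*a^2 - 20*a - 24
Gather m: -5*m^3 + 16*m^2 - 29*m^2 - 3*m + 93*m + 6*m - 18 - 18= -5*m^3 - 13*m^2 + 96*m - 36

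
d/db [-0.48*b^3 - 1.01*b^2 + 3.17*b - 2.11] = -1.44*b^2 - 2.02*b + 3.17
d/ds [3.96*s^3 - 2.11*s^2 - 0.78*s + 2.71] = 11.88*s^2 - 4.22*s - 0.78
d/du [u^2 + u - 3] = 2*u + 1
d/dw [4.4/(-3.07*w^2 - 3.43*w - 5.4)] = (27.016*w + 15.092)/(3.07*w^2 + 3.43*w + 5.4)^2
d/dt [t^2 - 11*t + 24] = 2*t - 11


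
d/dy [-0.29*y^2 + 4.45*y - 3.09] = 4.45 - 0.58*y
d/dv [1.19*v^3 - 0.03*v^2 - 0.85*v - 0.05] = 3.57*v^2 - 0.06*v - 0.85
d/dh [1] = 0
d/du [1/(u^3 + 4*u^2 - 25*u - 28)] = (-3*u^2 - 8*u + 25)/(u^3 + 4*u^2 - 25*u - 28)^2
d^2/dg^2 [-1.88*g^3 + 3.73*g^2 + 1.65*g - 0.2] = 7.46 - 11.28*g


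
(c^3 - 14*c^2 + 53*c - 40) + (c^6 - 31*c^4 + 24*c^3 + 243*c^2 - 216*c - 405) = c^6 - 31*c^4 + 25*c^3 + 229*c^2 - 163*c - 445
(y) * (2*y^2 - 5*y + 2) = 2*y^3 - 5*y^2 + 2*y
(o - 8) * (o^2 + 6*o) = o^3 - 2*o^2 - 48*o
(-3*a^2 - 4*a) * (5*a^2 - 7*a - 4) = -15*a^4 + a^3 + 40*a^2 + 16*a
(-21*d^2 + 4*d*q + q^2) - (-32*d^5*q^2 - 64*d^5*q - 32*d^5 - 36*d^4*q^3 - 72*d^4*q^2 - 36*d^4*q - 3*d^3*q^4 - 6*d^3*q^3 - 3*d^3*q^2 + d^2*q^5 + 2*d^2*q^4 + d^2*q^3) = 32*d^5*q^2 + 64*d^5*q + 32*d^5 + 36*d^4*q^3 + 72*d^4*q^2 + 36*d^4*q + 3*d^3*q^4 + 6*d^3*q^3 + 3*d^3*q^2 - d^2*q^5 - 2*d^2*q^4 - d^2*q^3 - 21*d^2 + 4*d*q + q^2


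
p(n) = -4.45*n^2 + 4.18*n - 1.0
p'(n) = 4.18 - 8.9*n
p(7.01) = -190.37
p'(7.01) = -58.21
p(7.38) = -212.52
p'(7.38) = -61.50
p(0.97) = -1.13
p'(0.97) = -4.45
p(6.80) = -178.34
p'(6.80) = -56.34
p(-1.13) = -11.41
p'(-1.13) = 14.24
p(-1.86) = -24.17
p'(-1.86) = 20.73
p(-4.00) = -88.92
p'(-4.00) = 39.78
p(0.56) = -0.05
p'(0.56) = -0.80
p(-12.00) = -691.96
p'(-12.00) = 110.98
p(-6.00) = -186.28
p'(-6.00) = 57.58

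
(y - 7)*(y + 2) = y^2 - 5*y - 14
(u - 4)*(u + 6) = u^2 + 2*u - 24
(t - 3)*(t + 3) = t^2 - 9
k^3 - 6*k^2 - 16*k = k*(k - 8)*(k + 2)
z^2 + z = z*(z + 1)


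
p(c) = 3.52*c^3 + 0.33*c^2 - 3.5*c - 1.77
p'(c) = 10.56*c^2 + 0.66*c - 3.5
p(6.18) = 820.03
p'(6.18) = 403.89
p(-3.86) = -185.79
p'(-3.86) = 151.29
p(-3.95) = -199.73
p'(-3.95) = 158.66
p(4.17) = 244.61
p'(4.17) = 182.88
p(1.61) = 8.14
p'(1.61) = 24.94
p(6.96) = 1176.64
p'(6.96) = 512.64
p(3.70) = 168.10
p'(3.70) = 143.51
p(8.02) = 1807.18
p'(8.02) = 681.02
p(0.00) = -1.77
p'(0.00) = -3.50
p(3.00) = 85.74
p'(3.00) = 93.52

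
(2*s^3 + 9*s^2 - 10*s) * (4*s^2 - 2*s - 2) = 8*s^5 + 32*s^4 - 62*s^3 + 2*s^2 + 20*s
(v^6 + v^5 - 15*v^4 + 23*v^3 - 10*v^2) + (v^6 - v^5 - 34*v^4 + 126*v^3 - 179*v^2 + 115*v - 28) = 2*v^6 - 49*v^4 + 149*v^3 - 189*v^2 + 115*v - 28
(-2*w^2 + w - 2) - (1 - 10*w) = -2*w^2 + 11*w - 3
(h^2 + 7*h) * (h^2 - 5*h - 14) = h^4 + 2*h^3 - 49*h^2 - 98*h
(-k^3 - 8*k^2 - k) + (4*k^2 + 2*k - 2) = -k^3 - 4*k^2 + k - 2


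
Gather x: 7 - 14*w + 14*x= -14*w + 14*x + 7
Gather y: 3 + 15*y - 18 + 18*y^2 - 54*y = 18*y^2 - 39*y - 15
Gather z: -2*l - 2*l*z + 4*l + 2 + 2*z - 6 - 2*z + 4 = -2*l*z + 2*l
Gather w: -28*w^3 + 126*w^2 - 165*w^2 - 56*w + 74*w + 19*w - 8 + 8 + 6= -28*w^3 - 39*w^2 + 37*w + 6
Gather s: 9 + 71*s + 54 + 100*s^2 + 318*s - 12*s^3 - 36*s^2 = -12*s^3 + 64*s^2 + 389*s + 63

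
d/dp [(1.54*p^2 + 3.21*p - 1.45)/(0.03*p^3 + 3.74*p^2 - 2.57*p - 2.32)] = (-0.0462*p^4 - 0.192600000000001*p^3 - 15.8327*p^2 + 3.7004*p - 11.1737)/(0.0009*p^6 + 0.2244*p^5 + 13.8334*p^4 - 19.3628*p^3 - 10.7487*p^2 + 11.9248*p + 5.3824)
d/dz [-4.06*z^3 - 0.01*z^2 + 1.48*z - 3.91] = -12.18*z^2 - 0.02*z + 1.48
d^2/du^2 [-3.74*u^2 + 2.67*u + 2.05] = -7.48000000000000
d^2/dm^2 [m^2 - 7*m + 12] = 2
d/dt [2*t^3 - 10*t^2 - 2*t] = 6*t^2 - 20*t - 2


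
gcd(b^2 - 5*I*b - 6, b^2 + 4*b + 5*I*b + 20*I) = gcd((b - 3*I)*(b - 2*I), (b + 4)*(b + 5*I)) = 1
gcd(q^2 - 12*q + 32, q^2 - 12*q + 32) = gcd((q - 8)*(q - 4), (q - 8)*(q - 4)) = q^2 - 12*q + 32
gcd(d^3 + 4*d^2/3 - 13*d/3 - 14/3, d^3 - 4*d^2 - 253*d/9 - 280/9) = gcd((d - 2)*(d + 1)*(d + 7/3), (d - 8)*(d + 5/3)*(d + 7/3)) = d + 7/3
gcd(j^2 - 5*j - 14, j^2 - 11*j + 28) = j - 7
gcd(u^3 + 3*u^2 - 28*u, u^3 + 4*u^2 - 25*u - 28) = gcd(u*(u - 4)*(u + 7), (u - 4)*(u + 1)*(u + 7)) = u^2 + 3*u - 28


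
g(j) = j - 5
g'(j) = 1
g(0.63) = -4.37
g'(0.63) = 1.00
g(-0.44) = -5.44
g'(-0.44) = 1.00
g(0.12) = -4.88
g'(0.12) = 1.00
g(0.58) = -4.42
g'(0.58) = 1.00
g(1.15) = -3.85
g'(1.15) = 1.00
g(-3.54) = -8.54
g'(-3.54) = 1.00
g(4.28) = -0.72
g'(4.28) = 1.00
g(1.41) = -3.59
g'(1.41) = 1.00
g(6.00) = 1.00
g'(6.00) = 1.00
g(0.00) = -5.00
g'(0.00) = 1.00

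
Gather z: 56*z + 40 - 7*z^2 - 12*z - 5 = -7*z^2 + 44*z + 35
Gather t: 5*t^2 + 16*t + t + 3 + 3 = 5*t^2 + 17*t + 6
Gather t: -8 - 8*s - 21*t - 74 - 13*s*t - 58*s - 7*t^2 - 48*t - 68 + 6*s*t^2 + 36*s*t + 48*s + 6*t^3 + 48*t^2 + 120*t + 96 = -18*s + 6*t^3 + t^2*(6*s + 41) + t*(23*s + 51) - 54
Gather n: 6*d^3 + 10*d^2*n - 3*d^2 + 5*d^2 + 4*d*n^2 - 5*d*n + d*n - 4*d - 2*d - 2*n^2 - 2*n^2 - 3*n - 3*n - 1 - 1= 6*d^3 + 2*d^2 - 6*d + n^2*(4*d - 4) + n*(10*d^2 - 4*d - 6) - 2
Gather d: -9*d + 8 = 8 - 9*d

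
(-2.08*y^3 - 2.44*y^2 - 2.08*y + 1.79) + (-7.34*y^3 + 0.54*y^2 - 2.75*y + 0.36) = -9.42*y^3 - 1.9*y^2 - 4.83*y + 2.15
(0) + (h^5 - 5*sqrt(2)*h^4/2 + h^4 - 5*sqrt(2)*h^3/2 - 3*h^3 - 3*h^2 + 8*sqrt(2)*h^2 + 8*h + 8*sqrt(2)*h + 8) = h^5 - 5*sqrt(2)*h^4/2 + h^4 - 5*sqrt(2)*h^3/2 - 3*h^3 - 3*h^2 + 8*sqrt(2)*h^2 + 8*h + 8*sqrt(2)*h + 8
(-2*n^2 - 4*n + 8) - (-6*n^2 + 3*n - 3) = 4*n^2 - 7*n + 11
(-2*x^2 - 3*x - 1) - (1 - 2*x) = -2*x^2 - x - 2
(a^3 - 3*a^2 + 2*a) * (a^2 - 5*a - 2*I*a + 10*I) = a^5 - 8*a^4 - 2*I*a^4 + 17*a^3 + 16*I*a^3 - 10*a^2 - 34*I*a^2 + 20*I*a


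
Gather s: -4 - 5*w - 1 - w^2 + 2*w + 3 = -w^2 - 3*w - 2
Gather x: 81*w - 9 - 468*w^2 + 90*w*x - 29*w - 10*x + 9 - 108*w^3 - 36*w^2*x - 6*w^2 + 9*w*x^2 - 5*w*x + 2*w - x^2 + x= -108*w^3 - 474*w^2 + 54*w + x^2*(9*w - 1) + x*(-36*w^2 + 85*w - 9)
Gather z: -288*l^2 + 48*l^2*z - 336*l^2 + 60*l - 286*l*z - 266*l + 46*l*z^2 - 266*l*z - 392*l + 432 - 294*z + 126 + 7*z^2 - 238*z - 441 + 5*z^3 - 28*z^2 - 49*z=-624*l^2 - 598*l + 5*z^3 + z^2*(46*l - 21) + z*(48*l^2 - 552*l - 581) + 117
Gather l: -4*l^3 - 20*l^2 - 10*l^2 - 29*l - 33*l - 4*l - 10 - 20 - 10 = -4*l^3 - 30*l^2 - 66*l - 40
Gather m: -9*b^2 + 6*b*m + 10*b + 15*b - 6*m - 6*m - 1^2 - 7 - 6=-9*b^2 + 25*b + m*(6*b - 12) - 14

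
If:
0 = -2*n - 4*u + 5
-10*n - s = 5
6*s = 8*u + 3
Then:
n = -43/56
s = 75/28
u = 183/112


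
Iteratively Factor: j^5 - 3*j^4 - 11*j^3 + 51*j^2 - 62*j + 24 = (j - 3)*(j^4 - 11*j^2 + 18*j - 8) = (j - 3)*(j - 1)*(j^3 + j^2 - 10*j + 8) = (j - 3)*(j - 1)^2*(j^2 + 2*j - 8) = (j - 3)*(j - 2)*(j - 1)^2*(j + 4)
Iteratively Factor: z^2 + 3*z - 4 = (z + 4)*(z - 1)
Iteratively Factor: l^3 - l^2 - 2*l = (l + 1)*(l^2 - 2*l) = l*(l + 1)*(l - 2)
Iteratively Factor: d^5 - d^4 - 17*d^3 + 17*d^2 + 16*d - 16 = (d - 1)*(d^4 - 17*d^2 + 16) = (d - 4)*(d - 1)*(d^3 + 4*d^2 - d - 4) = (d - 4)*(d - 1)*(d + 1)*(d^2 + 3*d - 4) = (d - 4)*(d - 1)^2*(d + 1)*(d + 4)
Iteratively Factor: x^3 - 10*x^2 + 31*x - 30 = (x - 5)*(x^2 - 5*x + 6) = (x - 5)*(x - 3)*(x - 2)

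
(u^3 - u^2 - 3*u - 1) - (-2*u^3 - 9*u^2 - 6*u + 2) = 3*u^3 + 8*u^2 + 3*u - 3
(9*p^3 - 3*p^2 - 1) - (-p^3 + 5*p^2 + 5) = 10*p^3 - 8*p^2 - 6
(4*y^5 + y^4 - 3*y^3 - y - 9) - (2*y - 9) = 4*y^5 + y^4 - 3*y^3 - 3*y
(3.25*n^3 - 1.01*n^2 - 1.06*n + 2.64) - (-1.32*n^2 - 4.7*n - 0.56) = 3.25*n^3 + 0.31*n^2 + 3.64*n + 3.2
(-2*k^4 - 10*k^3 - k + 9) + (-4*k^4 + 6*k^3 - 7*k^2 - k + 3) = -6*k^4 - 4*k^3 - 7*k^2 - 2*k + 12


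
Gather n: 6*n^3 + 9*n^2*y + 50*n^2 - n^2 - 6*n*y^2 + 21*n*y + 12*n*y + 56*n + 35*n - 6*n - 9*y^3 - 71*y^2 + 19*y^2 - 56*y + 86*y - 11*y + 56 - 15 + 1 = 6*n^3 + n^2*(9*y + 49) + n*(-6*y^2 + 33*y + 85) - 9*y^3 - 52*y^2 + 19*y + 42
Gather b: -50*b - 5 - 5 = -50*b - 10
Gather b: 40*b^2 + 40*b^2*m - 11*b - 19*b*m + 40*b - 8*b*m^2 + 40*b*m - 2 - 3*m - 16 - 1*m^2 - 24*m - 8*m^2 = b^2*(40*m + 40) + b*(-8*m^2 + 21*m + 29) - 9*m^2 - 27*m - 18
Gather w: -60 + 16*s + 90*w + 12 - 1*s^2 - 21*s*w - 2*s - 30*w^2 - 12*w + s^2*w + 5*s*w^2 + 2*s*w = -s^2 + 14*s + w^2*(5*s - 30) + w*(s^2 - 19*s + 78) - 48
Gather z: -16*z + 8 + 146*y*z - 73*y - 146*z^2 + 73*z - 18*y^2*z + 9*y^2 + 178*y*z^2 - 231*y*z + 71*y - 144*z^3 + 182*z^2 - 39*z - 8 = 9*y^2 - 2*y - 144*z^3 + z^2*(178*y + 36) + z*(-18*y^2 - 85*y + 18)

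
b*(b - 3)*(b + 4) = b^3 + b^2 - 12*b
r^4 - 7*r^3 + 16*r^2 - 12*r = r*(r - 3)*(r - 2)^2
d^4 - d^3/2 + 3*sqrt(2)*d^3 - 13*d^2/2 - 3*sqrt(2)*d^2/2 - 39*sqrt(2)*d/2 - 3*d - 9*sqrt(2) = (d - 3)*(d + 1/2)*(d + 2)*(d + 3*sqrt(2))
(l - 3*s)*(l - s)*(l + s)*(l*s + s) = l^4*s - 3*l^3*s^2 + l^3*s - l^2*s^3 - 3*l^2*s^2 + 3*l*s^4 - l*s^3 + 3*s^4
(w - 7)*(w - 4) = w^2 - 11*w + 28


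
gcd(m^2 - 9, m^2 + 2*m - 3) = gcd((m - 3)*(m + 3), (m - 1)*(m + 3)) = m + 3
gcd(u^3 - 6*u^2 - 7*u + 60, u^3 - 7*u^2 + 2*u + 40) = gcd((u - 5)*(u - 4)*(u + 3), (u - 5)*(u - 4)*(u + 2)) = u^2 - 9*u + 20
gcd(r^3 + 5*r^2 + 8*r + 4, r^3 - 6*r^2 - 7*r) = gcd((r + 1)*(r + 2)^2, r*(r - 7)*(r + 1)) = r + 1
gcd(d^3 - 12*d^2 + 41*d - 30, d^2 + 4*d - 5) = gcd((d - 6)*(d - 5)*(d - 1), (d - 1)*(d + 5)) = d - 1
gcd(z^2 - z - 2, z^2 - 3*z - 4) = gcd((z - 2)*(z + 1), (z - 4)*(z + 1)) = z + 1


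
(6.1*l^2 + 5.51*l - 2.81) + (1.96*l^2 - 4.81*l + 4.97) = 8.06*l^2 + 0.7*l + 2.16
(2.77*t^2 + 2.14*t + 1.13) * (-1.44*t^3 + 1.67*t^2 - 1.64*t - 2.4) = -3.9888*t^5 + 1.5443*t^4 - 2.5962*t^3 - 8.2705*t^2 - 6.9892*t - 2.712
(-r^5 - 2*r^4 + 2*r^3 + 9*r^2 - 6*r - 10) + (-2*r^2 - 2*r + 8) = -r^5 - 2*r^4 + 2*r^3 + 7*r^2 - 8*r - 2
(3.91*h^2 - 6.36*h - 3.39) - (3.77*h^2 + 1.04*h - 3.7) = 0.14*h^2 - 7.4*h + 0.31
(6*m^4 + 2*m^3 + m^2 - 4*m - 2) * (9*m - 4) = 54*m^5 - 6*m^4 + m^3 - 40*m^2 - 2*m + 8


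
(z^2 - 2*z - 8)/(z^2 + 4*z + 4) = (z - 4)/(z + 2)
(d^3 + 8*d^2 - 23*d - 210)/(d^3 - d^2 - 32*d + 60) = (d + 7)/(d - 2)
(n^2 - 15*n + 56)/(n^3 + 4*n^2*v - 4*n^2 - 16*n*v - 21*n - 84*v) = (n - 8)/(n^2 + 4*n*v + 3*n + 12*v)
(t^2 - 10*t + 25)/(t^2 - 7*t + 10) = (t - 5)/(t - 2)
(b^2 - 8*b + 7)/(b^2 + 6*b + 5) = (b^2 - 8*b + 7)/(b^2 + 6*b + 5)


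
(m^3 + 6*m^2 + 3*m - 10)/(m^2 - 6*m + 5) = (m^2 + 7*m + 10)/(m - 5)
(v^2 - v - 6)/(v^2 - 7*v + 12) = (v + 2)/(v - 4)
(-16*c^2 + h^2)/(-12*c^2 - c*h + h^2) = (4*c + h)/(3*c + h)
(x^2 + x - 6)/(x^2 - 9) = (x - 2)/(x - 3)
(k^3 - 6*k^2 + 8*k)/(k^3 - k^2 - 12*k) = (k - 2)/(k + 3)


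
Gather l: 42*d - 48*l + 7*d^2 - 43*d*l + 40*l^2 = 7*d^2 + 42*d + 40*l^2 + l*(-43*d - 48)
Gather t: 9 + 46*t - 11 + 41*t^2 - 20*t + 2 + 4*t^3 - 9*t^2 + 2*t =4*t^3 + 32*t^2 + 28*t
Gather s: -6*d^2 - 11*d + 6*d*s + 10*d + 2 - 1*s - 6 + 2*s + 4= -6*d^2 - d + s*(6*d + 1)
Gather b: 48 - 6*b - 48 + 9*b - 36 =3*b - 36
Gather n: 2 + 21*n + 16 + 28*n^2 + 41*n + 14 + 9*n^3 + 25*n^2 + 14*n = 9*n^3 + 53*n^2 + 76*n + 32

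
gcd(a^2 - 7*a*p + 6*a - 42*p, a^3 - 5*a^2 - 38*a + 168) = a + 6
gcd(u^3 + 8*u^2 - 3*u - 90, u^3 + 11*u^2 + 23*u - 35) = u + 5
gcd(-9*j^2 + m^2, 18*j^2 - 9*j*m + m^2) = 3*j - m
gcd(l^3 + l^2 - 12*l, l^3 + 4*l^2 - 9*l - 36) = l^2 + l - 12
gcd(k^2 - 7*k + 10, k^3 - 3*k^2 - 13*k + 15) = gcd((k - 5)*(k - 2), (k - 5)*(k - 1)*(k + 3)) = k - 5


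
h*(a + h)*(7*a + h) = 7*a^2*h + 8*a*h^2 + h^3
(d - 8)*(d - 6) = d^2 - 14*d + 48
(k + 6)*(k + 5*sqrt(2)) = k^2 + 6*k + 5*sqrt(2)*k + 30*sqrt(2)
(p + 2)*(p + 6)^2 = p^3 + 14*p^2 + 60*p + 72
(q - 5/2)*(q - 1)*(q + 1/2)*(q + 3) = q^4 - 33*q^2/4 + 7*q/2 + 15/4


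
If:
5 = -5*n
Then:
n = -1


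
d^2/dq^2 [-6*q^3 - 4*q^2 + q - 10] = -36*q - 8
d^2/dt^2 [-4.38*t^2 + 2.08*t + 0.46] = -8.76000000000000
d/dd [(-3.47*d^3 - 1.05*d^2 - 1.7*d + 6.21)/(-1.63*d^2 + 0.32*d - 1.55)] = (5.6561*d^4 - 2.2208*d^3 + 13.0285*d^2 + 23.4996*d + 0.6478)/(2.6569*d^4 - 1.0432*d^3 + 5.1554*d^2 - 0.992*d + 2.4025)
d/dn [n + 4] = 1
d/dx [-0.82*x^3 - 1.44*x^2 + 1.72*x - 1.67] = -2.46*x^2 - 2.88*x + 1.72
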